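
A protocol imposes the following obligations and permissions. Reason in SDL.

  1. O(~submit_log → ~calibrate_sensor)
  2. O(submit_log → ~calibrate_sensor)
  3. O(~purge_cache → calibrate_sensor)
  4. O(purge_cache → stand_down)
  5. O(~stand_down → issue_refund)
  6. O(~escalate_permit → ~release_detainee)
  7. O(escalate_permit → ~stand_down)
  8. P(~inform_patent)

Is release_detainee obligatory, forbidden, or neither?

By case analysis on submit_log: premise 2 gives O(submit_log → ~calibrate_sensor) and premise 1 gives O(~submit_log → ~calibrate_sensor), so O(~calibrate_sensor) either way.
Premise 3 is O(~purge_cache → calibrate_sensor); contrapositively O(~calibrate_sensor → purge_cache). Since O(~calibrate_sensor) holds, K gives O(purge_cache).
With premise 4, O(purge_cache → stand_down), the K-axiom yields O(stand_down).
The contrapositive of premise 7 (O(escalate_permit → ~stand_down)) is O(stand_down → ~escalate_permit), and O(stand_down) is already established, so O(~escalate_permit).
Applying K to premise 6 (O(~escalate_permit → ~release_detainee)) and O(~escalate_permit) yields O(~release_detainee).
Premises 5, 8 do not contribute to this derivation.
Thus O(~release_detainee), which is F(release_detainee): release_detainee is forbidden.

Forbidden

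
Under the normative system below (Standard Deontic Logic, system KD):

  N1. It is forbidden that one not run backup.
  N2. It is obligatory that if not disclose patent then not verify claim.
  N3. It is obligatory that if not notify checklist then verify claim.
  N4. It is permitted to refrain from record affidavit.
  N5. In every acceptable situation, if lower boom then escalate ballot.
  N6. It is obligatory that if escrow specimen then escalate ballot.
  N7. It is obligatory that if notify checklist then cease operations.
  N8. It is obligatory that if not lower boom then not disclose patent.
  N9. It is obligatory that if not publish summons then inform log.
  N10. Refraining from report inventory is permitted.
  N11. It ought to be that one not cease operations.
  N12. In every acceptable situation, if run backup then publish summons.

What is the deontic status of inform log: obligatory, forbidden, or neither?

Premise 9 is O(¬publish_summons → inform_log), but O(¬publish_summons) is not derivable from the premises, so it does not yield O(inform_log).
No premise or chain of K-axiom applications forces O(inform_log), and none forces O(¬inform_log). So inform_log is neither obligatory nor forbidden under these norms.

Neither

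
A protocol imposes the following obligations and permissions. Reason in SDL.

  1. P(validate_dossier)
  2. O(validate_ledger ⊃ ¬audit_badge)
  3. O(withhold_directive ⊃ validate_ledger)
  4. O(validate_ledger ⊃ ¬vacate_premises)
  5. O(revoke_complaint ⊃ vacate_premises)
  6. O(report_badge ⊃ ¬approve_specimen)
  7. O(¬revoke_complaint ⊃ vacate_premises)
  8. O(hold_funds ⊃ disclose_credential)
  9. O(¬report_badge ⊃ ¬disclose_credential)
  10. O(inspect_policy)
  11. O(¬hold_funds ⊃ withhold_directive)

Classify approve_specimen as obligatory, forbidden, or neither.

Premises 7 and 5 are O(¬revoke_complaint ⊃ vacate_premises) and O(revoke_complaint ⊃ vacate_premises); every ideal world satisfies ¬revoke_complaint or revoke_complaint, so in either case vacate_premises holds — hence O(vacate_premises).
The contrapositive of premise 4 (O(validate_ledger ⊃ ¬vacate_premises)) is O(vacate_premises ⊃ ¬validate_ledger), and O(vacate_premises) is already established, so O(¬validate_ledger).
Premise 3, O(withhold_directive ⊃ validate_ledger), contraposes to O(¬validate_ledger ⊃ ¬withhold_directive); with O(¬validate_ledger) we get O(¬withhold_directive).
The contrapositive of premise 11 (O(¬hold_funds ⊃ withhold_directive)) is O(¬withhold_directive ⊃ hold_funds), and O(¬withhold_directive) is already established, so O(hold_funds).
With premise 8, O(hold_funds ⊃ disclose_credential), the K-axiom yields O(disclose_credential).
Premise 9 is O(¬report_badge ⊃ ¬disclose_credential); contrapositively O(disclose_credential ⊃ report_badge). Since O(disclose_credential) holds, K gives O(report_badge).
Applying K to premise 6 (O(report_badge ⊃ ¬approve_specimen)) and O(report_badge) yields O(¬approve_specimen).
Premises 1, 2, 10 do not contribute to this derivation.
Thus O(¬approve_specimen), which is F(approve_specimen): approve_specimen is forbidden.

Forbidden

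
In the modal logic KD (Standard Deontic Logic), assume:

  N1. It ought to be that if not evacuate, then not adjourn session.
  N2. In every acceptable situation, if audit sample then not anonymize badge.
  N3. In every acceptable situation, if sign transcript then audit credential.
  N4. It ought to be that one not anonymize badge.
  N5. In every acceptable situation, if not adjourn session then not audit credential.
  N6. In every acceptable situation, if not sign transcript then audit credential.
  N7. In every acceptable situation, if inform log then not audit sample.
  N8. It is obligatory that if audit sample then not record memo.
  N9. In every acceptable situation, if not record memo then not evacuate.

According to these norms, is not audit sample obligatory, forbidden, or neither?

By case analysis on sign_transcript: premise 3 gives O(sign_transcript → audit_credential) and premise 6 gives O(¬sign_transcript → audit_credential), so O(audit_credential) either way.
Premise 5 is O(¬adjourn_session → ¬audit_credential); contrapositively O(audit_credential → adjourn_session). Since O(audit_credential) holds, K gives O(adjourn_session).
Premise 1 is O(¬evacuate → ¬adjourn_session); contrapositively O(adjourn_session → evacuate). Since O(adjourn_session) holds, K gives O(evacuate).
Premise 9, O(¬record_memo → ¬evacuate), contraposes to O(evacuate → record_memo); with O(evacuate) we get O(record_memo).
Premise 8 is O(audit_sample → ¬record_memo); contrapositively O(record_memo → ¬audit_sample). Since O(record_memo) holds, K gives O(¬audit_sample).
Premises 2, 4, 7 do not contribute to this derivation.
Hence ¬audit_sample is obligatory.

Obligatory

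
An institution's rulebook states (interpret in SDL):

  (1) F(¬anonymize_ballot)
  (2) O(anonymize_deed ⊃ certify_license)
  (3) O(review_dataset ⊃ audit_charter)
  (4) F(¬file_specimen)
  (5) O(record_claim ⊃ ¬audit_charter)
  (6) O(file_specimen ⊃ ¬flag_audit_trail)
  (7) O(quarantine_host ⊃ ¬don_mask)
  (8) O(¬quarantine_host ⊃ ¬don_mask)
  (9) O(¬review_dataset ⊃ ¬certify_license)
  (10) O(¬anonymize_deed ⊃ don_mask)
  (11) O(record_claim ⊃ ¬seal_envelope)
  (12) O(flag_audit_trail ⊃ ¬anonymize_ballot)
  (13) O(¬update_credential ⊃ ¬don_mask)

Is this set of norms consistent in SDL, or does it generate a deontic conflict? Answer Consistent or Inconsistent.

Premise 12 is O(flag_audit_trail ⊃ ¬anonymize_ballot), but O(flag_audit_trail) is not derivable from the premises, so it does not yield O(¬anonymize_ballot).
So O(¬anonymize_ballot) is not derivable, and the apparent clash with O(anonymize_ballot) does not arise.
A world satisfying every obligation exists (e.g. anonymize_ballot=true, anonymize_deed=true, audit_charter=true, certify_license=true, don_mask=false, file_specimen=true, flag_audit_trail=false, quarantine_host=false, record_claim=false, review_dataset=true, seal_envelope=false, update_credential=false); no atom is both obligatory and forbidden, so the set is consistent.

Consistent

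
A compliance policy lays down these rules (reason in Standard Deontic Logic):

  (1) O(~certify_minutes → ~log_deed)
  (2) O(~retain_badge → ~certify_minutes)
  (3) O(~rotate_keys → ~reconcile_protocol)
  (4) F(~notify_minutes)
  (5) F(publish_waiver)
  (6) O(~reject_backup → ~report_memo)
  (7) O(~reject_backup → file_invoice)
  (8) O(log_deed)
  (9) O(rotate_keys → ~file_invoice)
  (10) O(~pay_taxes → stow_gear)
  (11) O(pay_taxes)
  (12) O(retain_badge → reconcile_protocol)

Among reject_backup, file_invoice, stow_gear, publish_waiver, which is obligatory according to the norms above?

From premise 8 we have O(log_deed).
Premise 1, O(~certify_minutes → ~log_deed), contraposes to O(log_deed → certify_minutes); with O(log_deed) we get O(certify_minutes).
Premise 2, O(~retain_badge → ~certify_minutes), contraposes to O(certify_minutes → retain_badge); with O(certify_minutes) we get O(retain_badge).
From O(retain_badge) and premise 12, O(retain_badge → reconcile_protocol), we obtain O(reconcile_protocol).
Premise 3, O(~rotate_keys → ~reconcile_protocol), contraposes to O(reconcile_protocol → rotate_keys); with O(reconcile_protocol) we get O(rotate_keys).
Applying K to premise 9 (O(rotate_keys → ~file_invoice)) and O(rotate_keys) yields O(~file_invoice).
Premise 7, O(~reject_backup → file_invoice), contraposes to O(~file_invoice → reject_backup); with O(~file_invoice) we get O(reject_backup).
So O(reject_backup) holds — reject_backup is obligatory. None of the other listed options is made obligatory by any chain of premises.

reject_backup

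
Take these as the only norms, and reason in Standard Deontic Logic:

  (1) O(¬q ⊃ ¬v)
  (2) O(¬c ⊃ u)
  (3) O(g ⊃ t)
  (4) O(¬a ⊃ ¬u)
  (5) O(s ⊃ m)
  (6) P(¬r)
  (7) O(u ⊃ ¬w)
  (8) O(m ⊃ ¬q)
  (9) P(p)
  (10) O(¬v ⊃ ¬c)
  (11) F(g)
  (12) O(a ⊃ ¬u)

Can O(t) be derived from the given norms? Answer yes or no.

Premise 3 is O(g ⊃ t), but O(g) is not derivable from the premises, so it does not yield O(t).
No other premise forces O(t). An ideal world satisfying every premise can still have t false, so O(t) is not derivable.

No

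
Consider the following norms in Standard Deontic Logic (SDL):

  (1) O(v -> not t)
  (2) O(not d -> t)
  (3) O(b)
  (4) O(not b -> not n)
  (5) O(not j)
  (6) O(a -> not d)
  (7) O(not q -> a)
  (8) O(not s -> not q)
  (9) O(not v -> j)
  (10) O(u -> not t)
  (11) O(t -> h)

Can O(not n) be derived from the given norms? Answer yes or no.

Premise 4 is O(not b -> not n), but O(not b) is not derivable from the premises, so it does not yield O(not n).
No other premise forces O(not n). An ideal world satisfying every premise can still have not n false, so O(not n) is not derivable.

No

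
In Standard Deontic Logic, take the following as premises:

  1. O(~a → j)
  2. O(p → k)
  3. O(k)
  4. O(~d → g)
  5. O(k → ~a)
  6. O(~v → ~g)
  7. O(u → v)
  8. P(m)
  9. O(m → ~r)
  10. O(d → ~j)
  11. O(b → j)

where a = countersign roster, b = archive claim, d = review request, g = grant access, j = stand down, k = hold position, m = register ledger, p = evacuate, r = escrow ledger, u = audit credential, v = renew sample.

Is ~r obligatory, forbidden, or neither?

Premise 9 is O(m → ~r), but O(m) is not derivable from the premises (the permission P(m) asserts only ~O(~m), not O(m)), so it does not yield O(~r).
No premise or chain of K-axiom applications forces O(~r), and none forces O(r). So ~r is neither obligatory nor forbidden under these norms.

Neither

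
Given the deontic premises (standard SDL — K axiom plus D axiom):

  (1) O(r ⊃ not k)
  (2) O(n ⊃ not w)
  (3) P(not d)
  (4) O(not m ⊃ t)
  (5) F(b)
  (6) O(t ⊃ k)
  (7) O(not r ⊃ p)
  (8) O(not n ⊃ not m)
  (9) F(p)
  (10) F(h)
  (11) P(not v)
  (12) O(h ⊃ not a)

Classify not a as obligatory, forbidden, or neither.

Neither

Premise 12 is O(h ⊃ not a), but O(h) is not derivable from the premises, so it does not yield O(not a).
No premise or chain of K-axiom applications forces O(not a), and none forces O(a). So not a is neither obligatory nor forbidden under these norms.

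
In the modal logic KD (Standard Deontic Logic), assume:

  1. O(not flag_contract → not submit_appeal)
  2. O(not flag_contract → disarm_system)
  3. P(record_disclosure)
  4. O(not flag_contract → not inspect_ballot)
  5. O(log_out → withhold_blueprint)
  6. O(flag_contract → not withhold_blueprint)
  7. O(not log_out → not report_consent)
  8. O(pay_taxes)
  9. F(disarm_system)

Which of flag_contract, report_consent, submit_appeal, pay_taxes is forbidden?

Premise 9 is F(disarm_system), i.e. O(not disarm_system).
Premise 2, O(not flag_contract → disarm_system), contraposes to O(not disarm_system → flag_contract); with O(not disarm_system) we get O(flag_contract).
Premise 6 is O(flag_contract → not withhold_blueprint); since O(flag_contract), deontic closure gives O(not withhold_blueprint).
The contrapositive of premise 5 (O(log_out → withhold_blueprint)) is O(not withhold_blueprint → not log_out), and O(not withhold_blueprint) is already established, so O(not log_out).
Premise 7 is O(not log_out → not report_consent); since O(not log_out), deontic closure gives O(not report_consent).
So O(not report_consent) holds, i.e. report_consent is forbidden. None of the other listed options is forbidden under the premises.

report_consent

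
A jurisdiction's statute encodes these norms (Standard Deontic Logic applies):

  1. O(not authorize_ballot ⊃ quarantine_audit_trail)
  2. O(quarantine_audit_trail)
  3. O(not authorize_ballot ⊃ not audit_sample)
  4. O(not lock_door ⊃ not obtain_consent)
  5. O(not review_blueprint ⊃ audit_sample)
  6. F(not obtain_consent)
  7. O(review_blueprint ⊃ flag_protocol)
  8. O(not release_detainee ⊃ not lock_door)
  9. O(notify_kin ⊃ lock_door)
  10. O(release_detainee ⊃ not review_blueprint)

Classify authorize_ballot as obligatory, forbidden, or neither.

Obligatory

F(not obtain_consent) at premise 6 means O(obtain_consent).
Premise 4 is O(not lock_door ⊃ not obtain_consent); contrapositively O(obtain_consent ⊃ lock_door). Since O(obtain_consent) holds, K gives O(lock_door).
The contrapositive of premise 8 (O(not release_detainee ⊃ not lock_door)) is O(lock_door ⊃ release_detainee), and O(lock_door) is already established, so O(release_detainee).
With premise 10, O(release_detainee ⊃ not review_blueprint), the K-axiom yields O(not review_blueprint).
Premise 5 is O(not review_blueprint ⊃ audit_sample); since O(not review_blueprint), deontic closure gives O(audit_sample).
Premise 3, O(not authorize_ballot ⊃ not audit_sample), contraposes to O(audit_sample ⊃ authorize_ballot); with O(audit_sample) we get O(authorize_ballot).
Premises 1, 2, 7, 9 do not contribute to this derivation.
Hence authorize_ballot is obligatory.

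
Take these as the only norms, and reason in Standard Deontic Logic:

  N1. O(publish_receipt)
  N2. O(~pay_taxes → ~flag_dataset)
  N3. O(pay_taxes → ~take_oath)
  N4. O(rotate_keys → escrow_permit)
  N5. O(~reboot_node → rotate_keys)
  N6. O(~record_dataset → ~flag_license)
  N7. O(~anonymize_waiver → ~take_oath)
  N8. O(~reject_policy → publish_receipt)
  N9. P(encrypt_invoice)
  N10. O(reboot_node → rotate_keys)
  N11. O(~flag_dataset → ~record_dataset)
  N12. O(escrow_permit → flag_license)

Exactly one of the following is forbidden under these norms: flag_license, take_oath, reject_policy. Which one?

take_oath

Premises 10 and 5 are O(reboot_node → rotate_keys) and O(~reboot_node → rotate_keys); every ideal world satisfies reboot_node or ~reboot_node, so in either case rotate_keys holds — hence O(rotate_keys).
Premise 4 is O(rotate_keys → escrow_permit); since O(rotate_keys), deontic closure gives O(escrow_permit).
Premise 12 is O(escrow_permit → flag_license); since O(escrow_permit), deontic closure gives O(flag_license).
Premise 6, O(~record_dataset → ~flag_license), contraposes to O(flag_license → record_dataset); with O(flag_license) we get O(record_dataset).
Premise 11, O(~flag_dataset → ~record_dataset), contraposes to O(record_dataset → flag_dataset); with O(record_dataset) we get O(flag_dataset).
The contrapositive of premise 2 (O(~pay_taxes → ~flag_dataset)) is O(flag_dataset → pay_taxes), and O(flag_dataset) is already established, so O(pay_taxes).
From O(pay_taxes) and premise 3, O(pay_taxes → ~take_oath), we obtain O(~take_oath).
So O(~take_oath) holds, i.e. take_oath is forbidden. None of the other listed options is forbidden under the premises.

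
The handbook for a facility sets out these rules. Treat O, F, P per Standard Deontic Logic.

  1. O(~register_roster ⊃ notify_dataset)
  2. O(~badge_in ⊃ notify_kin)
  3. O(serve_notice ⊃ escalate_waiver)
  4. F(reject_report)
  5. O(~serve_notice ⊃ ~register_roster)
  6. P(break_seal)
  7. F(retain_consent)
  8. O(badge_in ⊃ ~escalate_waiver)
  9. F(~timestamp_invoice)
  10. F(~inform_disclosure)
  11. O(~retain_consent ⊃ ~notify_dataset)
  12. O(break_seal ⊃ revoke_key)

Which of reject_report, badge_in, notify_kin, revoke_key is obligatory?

F(retain_consent) at premise 7 means O(~retain_consent).
With premise 11, O(~retain_consent ⊃ ~notify_dataset), the K-axiom yields O(~notify_dataset).
Premise 1 is O(~register_roster ⊃ notify_dataset); contrapositively O(~notify_dataset ⊃ register_roster). Since O(~notify_dataset) holds, K gives O(register_roster).
Premise 5, O(~serve_notice ⊃ ~register_roster), contraposes to O(register_roster ⊃ serve_notice); with O(register_roster) we get O(serve_notice).
Premise 3 is O(serve_notice ⊃ escalate_waiver); since O(serve_notice), deontic closure gives O(escalate_waiver).
The contrapositive of premise 8 (O(badge_in ⊃ ~escalate_waiver)) is O(escalate_waiver ⊃ ~badge_in), and O(escalate_waiver) is already established, so O(~badge_in).
Premise 2 is O(~badge_in ⊃ notify_kin); since O(~badge_in), deontic closure gives O(notify_kin).
So O(notify_kin) holds — notify_kin is obligatory. None of the other listed options is made obligatory by any chain of premises.

notify_kin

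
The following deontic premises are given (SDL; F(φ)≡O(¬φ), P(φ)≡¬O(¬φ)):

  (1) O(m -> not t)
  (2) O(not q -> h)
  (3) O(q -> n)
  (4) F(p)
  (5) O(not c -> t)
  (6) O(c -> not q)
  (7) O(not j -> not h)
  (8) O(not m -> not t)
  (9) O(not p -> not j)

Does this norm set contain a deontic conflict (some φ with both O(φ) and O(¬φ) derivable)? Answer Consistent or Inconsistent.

Premises 1 and 8 are O(m -> not t) and O(not m -> not t); every ideal world satisfies m or not m, so in either case not t holds — hence O(not t).
Premise 5 is O(not c -> t); contrapositively O(not t -> c). Since O(not t) holds, K gives O(c).
Premise 6 is O(c -> not q); since O(c), deontic closure gives O(not q).
Premise 2 is O(not q -> h); since O(not q), deontic closure gives O(h).
Premise 7 is O(not j -> not h); contrapositively O(h -> j). Since O(h) holds, K gives O(j).
Premise 9, O(not p -> not j), contraposes to O(j -> p); with O(j) we get O(p).
But premise 4, F(p), means O(not p).
We now have both O(p) and O(not p) — p is simultaneously obligatory and forbidden, violating the D-axiom.

Inconsistent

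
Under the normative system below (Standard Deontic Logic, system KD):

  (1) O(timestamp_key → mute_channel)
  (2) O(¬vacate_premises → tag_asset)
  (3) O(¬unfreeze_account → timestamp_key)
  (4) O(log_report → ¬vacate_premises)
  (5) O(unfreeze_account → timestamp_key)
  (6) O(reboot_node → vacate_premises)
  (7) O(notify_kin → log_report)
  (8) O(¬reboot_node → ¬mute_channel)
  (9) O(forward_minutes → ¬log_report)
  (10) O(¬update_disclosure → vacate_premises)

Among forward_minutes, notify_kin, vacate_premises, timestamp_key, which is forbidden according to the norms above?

notify_kin

Premises 3 and 5 cover both cases: O(¬unfreeze_account → timestamp_key) and O(unfreeze_account → timestamp_key). Since ¬unfreeze_account ∨ unfreeze_account is a tautology, O(timestamp_key) follows.
Premise 1 is O(timestamp_key → mute_channel); since O(timestamp_key), deontic closure gives O(mute_channel).
The contrapositive of premise 8 (O(¬reboot_node → ¬mute_channel)) is O(mute_channel → reboot_node), and O(mute_channel) is already established, so O(reboot_node).
With premise 6, O(reboot_node → vacate_premises), the K-axiom yields O(vacate_premises).
The contrapositive of premise 4 (O(log_report → ¬vacate_premises)) is O(vacate_premises → ¬log_report), and O(vacate_premises) is already established, so O(¬log_report).
Premise 7, O(notify_kin → log_report), contraposes to O(¬log_report → ¬notify_kin); with O(¬log_report) we get O(¬notify_kin).
So O(¬notify_kin) holds, i.e. notify_kin is forbidden. None of the other listed options is forbidden under the premises.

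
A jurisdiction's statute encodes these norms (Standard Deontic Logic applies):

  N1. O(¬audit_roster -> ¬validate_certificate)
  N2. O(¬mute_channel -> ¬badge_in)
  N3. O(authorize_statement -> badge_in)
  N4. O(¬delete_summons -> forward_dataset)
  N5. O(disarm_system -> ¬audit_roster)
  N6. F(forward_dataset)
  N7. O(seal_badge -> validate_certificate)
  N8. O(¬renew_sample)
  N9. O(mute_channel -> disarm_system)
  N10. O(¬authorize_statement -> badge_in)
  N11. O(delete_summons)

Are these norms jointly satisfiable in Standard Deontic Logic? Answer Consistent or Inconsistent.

Premise 4 is O(¬delete_summons -> forward_dataset), but O(¬delete_summons) is not derivable from the premises, so it does not yield O(forward_dataset).
So O(forward_dataset) is not derivable, and the apparent clash with O(¬forward_dataset) does not arise.
A world satisfying every obligation exists (e.g. audit_roster=false, authorize_statement=false, badge_in=true, delete_summons=true, disarm_system=true, forward_dataset=false, mute_channel=true, renew_sample=false, seal_badge=false, validate_certificate=false); no atom is both obligatory and forbidden, so the set is consistent.

Consistent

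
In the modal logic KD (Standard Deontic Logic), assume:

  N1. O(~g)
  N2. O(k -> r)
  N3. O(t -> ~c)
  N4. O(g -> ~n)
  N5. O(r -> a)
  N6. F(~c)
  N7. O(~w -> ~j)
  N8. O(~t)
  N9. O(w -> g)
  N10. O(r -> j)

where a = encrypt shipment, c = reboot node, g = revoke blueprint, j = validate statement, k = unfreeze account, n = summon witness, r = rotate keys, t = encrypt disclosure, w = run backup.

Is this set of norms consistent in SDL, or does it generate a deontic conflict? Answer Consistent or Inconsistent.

Consistent

Premise 3 is O(t -> ~c), but O(t) is not derivable from the premises, so it does not yield O(~c).
So O(~c) is not derivable, and the apparent clash with O(c) does not arise.
A world satisfying every obligation exists (e.g. a=false, c=true, g=false, j=false, k=false, n=false, r=false, t=false, w=false); no atom is both obligatory and forbidden, so the set is consistent.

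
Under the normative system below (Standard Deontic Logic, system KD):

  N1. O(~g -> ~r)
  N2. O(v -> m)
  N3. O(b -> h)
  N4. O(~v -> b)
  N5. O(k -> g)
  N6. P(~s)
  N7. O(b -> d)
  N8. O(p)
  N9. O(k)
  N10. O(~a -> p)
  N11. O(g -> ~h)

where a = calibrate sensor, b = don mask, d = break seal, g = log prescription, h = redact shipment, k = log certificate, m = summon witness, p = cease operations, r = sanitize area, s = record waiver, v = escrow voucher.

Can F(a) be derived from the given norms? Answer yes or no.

Premise 10 is O(~a -> p); even if O(p) held, inferring O(~a) would be affirming the consequent — invalid.
No other premise forces O(~a). An ideal world satisfying every premise can still have a true, so F(a) is not derivable.

No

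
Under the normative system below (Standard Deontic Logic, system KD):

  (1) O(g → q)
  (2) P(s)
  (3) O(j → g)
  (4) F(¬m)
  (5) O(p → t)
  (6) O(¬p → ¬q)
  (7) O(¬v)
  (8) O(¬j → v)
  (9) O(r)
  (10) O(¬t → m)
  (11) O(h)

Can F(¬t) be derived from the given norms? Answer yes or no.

Yes

Premise 7 states O(¬v) outright.
Premise 8 is O(¬j → v); contrapositively O(¬v → j). Since O(¬v) holds, K gives O(j).
With premise 3, O(j → g), the K-axiom yields O(g).
Applying K to premise 1 (O(g → q)) and O(g) yields O(q).
The contrapositive of premise 6 (O(¬p → ¬q)) is O(q → p), and O(q) is already established, so O(p).
Applying K to premise 5 (O(p → t)) and O(p) yields O(t).
Premises 2, 4, 9, 10, 11 do not contribute to this derivation.
So O(t) holds, i.e. F(¬t). The claim follows.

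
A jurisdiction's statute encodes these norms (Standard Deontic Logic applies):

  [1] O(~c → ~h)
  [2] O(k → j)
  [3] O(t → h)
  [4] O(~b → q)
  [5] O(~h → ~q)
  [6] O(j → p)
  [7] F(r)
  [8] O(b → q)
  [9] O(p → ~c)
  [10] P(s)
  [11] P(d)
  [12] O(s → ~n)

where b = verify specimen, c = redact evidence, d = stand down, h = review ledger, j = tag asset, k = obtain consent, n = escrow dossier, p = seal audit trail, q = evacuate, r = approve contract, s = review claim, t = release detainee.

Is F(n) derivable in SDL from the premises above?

Premise 12 is O(s → ~n), but O(s) is not derivable from the premises (the permission P(s) asserts only ~O(~s), not O(s)), so it does not yield O(~n).
No other premise forces O(~n). An ideal world satisfying every premise can still have n true, so F(n) is not derivable.

No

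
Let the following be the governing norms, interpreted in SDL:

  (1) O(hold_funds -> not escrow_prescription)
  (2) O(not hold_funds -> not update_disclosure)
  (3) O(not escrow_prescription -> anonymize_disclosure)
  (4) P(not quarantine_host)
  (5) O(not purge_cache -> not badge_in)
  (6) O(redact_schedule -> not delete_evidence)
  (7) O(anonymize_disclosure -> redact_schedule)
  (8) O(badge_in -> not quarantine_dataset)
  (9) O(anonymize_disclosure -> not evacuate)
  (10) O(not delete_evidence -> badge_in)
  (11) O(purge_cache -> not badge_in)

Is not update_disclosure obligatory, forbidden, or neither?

Obligatory

Premises 5 and 11 cover both cases: O(not purge_cache -> not badge_in) and O(purge_cache -> not badge_in). Since not purge_cache ∨ purge_cache is a tautology, O(not badge_in) follows.
Premise 10 is O(not delete_evidence -> badge_in); contrapositively O(not badge_in -> delete_evidence). Since O(not badge_in) holds, K gives O(delete_evidence).
The contrapositive of premise 6 (O(redact_schedule -> not delete_evidence)) is O(delete_evidence -> not redact_schedule), and O(delete_evidence) is already established, so O(not redact_schedule).
The contrapositive of premise 7 (O(anonymize_disclosure -> redact_schedule)) is O(not redact_schedule -> not anonymize_disclosure), and O(not redact_schedule) is already established, so O(not anonymize_disclosure).
Premise 3, O(not escrow_prescription -> anonymize_disclosure), contraposes to O(not anonymize_disclosure -> escrow_prescription); with O(not anonymize_disclosure) we get O(escrow_prescription).
Premise 1 is O(hold_funds -> not escrow_prescription); contrapositively O(escrow_prescription -> not hold_funds). Since O(escrow_prescription) holds, K gives O(not hold_funds).
Applying K to premise 2 (O(not hold_funds -> not update_disclosure)) and O(not hold_funds) yields O(not update_disclosure).
Premises 4, 8, 9 do not contribute to this derivation.
Hence not update_disclosure is obligatory.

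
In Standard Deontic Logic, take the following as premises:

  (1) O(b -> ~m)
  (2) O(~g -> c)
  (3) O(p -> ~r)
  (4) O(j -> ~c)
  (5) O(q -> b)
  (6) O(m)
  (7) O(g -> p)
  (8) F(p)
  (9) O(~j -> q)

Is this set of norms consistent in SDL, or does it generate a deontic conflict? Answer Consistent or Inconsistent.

Premise 8 is F(p), i.e. O(~p).
Premise 7 is O(g -> p); contrapositively O(~p -> ~g). Since O(~p) holds, K gives O(~g).
Premise 2 is O(~g -> c); since O(~g), deontic closure gives O(c).
The contrapositive of premise 4 (O(j -> ~c)) is O(c -> ~j), and O(c) is already established, so O(~j).
Applying K to premise 9 (O(~j -> q)) and O(~j) yields O(q).
Premise 5 is O(q -> b); since O(q), deontic closure gives O(b).
Premise 1 is O(b -> ~m); since O(b), deontic closure gives O(~m).
However, premise 6 gives O(m).
We now have both O(~m) and O(m) — m is simultaneously obligatory and forbidden, violating the D-axiom.

Inconsistent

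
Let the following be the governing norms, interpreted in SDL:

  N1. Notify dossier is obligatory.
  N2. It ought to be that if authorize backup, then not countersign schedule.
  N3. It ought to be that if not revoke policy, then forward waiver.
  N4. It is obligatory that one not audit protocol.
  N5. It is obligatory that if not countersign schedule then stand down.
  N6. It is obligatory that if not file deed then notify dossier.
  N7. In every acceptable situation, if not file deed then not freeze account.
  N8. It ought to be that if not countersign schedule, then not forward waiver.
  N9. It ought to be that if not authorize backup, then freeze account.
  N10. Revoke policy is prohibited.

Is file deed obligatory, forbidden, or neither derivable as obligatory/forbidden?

Obligatory

F(revoke_policy) at premise 10 means O(¬revoke_policy).
Applying K to premise 3 (O(¬revoke_policy → forward_waiver)) and O(¬revoke_policy) yields O(forward_waiver).
The contrapositive of premise 8 (O(¬countersign_schedule → ¬forward_waiver)) is O(forward_waiver → countersign_schedule), and O(forward_waiver) is already established, so O(countersign_schedule).
Premise 2, O(authorize_backup → ¬countersign_schedule), contraposes to O(countersign_schedule → ¬authorize_backup); with O(countersign_schedule) we get O(¬authorize_backup).
Applying K to premise 9 (O(¬authorize_backup → freeze_account)) and O(¬authorize_backup) yields O(freeze_account).
The contrapositive of premise 7 (O(¬file_deed → ¬freeze_account)) is O(freeze_account → file_deed), and O(freeze_account) is already established, so O(file_deed).
Premises 1, 4, 5, 6 do not contribute to this derivation.
Hence file_deed is obligatory.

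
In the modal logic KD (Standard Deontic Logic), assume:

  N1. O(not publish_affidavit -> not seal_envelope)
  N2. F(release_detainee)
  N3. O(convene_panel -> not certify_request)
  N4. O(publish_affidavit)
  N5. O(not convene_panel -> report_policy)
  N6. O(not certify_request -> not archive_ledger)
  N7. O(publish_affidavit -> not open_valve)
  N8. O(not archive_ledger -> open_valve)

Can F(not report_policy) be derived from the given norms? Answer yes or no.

From premise 4 we have O(publish_affidavit).
Applying K to premise 7 (O(publish_affidavit -> not open_valve)) and O(publish_affidavit) yields O(not open_valve).
The contrapositive of premise 8 (O(not archive_ledger -> open_valve)) is O(not open_valve -> archive_ledger), and O(not open_valve) is already established, so O(archive_ledger).
The contrapositive of premise 6 (O(not certify_request -> not archive_ledger)) is O(archive_ledger -> certify_request), and O(archive_ledger) is already established, so O(certify_request).
Premise 3, O(convene_panel -> not certify_request), contraposes to O(certify_request -> not convene_panel); with O(certify_request) we get O(not convene_panel).
Premise 5 is O(not convene_panel -> report_policy); since O(not convene_panel), deontic closure gives O(report_policy).
Premises 1, 2 do not contribute to this derivation.
So O(report_policy) holds, i.e. F(not report_policy). The claim follows.

Yes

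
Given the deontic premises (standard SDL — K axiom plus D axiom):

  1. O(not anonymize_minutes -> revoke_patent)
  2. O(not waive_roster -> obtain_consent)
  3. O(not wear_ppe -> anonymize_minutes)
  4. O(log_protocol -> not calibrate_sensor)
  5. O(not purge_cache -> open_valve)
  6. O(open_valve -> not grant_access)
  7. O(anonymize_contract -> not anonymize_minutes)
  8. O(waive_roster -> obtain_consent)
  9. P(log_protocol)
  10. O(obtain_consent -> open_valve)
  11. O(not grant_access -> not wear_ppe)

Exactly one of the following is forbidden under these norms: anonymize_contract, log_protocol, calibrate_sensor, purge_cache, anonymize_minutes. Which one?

By case analysis on waive_roster: premise 8 gives O(waive_roster -> obtain_consent) and premise 2 gives O(not waive_roster -> obtain_consent), so O(obtain_consent) either way.
With premise 10, O(obtain_consent -> open_valve), the K-axiom yields O(open_valve).
From O(open_valve) and premise 6, O(open_valve -> not grant_access), we obtain O(not grant_access).
Applying K to premise 11 (O(not grant_access -> not wear_ppe)) and O(not grant_access) yields O(not wear_ppe).
Premise 3 is O(not wear_ppe -> anonymize_minutes); since O(not wear_ppe), deontic closure gives O(anonymize_minutes).
Premise 7 is O(anonymize_contract -> not anonymize_minutes); contrapositively O(anonymize_minutes -> not anonymize_contract). Since O(anonymize_minutes) holds, K gives O(not anonymize_contract).
So O(not anonymize_contract) holds, i.e. anonymize_contract is forbidden. None of the other listed options is forbidden under the premises.

anonymize_contract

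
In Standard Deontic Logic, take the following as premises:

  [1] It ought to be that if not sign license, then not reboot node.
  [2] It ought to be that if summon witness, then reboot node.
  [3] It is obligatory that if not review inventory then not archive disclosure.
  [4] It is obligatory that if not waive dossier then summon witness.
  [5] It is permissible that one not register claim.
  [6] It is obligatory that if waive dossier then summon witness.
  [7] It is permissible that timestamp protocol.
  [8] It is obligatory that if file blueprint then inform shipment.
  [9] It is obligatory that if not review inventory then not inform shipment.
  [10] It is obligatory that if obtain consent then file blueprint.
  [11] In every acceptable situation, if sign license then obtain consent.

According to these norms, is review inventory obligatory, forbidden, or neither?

Premises 6 and 4 are O(waive_dossier → summon_witness) and O(¬waive_dossier → summon_witness); every ideal world satisfies waive_dossier or ¬waive_dossier, so in either case summon_witness holds — hence O(summon_witness).
With premise 2, O(summon_witness → reboot_node), the K-axiom yields O(reboot_node).
The contrapositive of premise 1 (O(¬sign_license → ¬reboot_node)) is O(reboot_node → sign_license), and O(reboot_node) is already established, so O(sign_license).
Premise 11 is O(sign_license → obtain_consent); since O(sign_license), deontic closure gives O(obtain_consent).
Premise 10 is O(obtain_consent → file_blueprint); since O(obtain_consent), deontic closure gives O(file_blueprint).
Premise 8 is O(file_blueprint → inform_shipment); since O(file_blueprint), deontic closure gives O(inform_shipment).
The contrapositive of premise 9 (O(¬review_inventory → ¬inform_shipment)) is O(inform_shipment → review_inventory), and O(inform_shipment) is already established, so O(review_inventory).
Premises 3, 5, 7 do not contribute to this derivation.
Hence review_inventory is obligatory.

Obligatory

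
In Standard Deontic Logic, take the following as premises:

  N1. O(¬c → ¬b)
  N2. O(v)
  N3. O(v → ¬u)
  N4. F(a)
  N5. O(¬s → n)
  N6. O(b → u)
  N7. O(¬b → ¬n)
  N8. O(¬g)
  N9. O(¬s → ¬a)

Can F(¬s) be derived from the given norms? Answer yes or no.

Yes

Premise 2 gives O(v).
Applying K to premise 3 (O(v → ¬u)) and O(v) yields O(¬u).
Premise 6, O(b → u), contraposes to O(¬u → ¬b); with O(¬u) we get O(¬b).
From O(¬b) and premise 7, O(¬b → ¬n), we obtain O(¬n).
The contrapositive of premise 5 (O(¬s → n)) is O(¬n → s), and O(¬n) is already established, so O(s).
Premises 1, 4, 8, 9 do not contribute to this derivation.
So O(s) holds, i.e. F(¬s). The claim follows.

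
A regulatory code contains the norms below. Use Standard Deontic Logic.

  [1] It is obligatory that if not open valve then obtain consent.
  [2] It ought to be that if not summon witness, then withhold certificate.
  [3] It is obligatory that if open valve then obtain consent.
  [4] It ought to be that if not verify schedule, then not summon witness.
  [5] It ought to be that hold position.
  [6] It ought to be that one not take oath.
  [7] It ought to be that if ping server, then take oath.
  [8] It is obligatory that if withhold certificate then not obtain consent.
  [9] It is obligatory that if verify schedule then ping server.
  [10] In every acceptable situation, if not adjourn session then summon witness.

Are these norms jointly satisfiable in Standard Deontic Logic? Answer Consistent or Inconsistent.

Inconsistent

Premises 3 and 1 are O(open_valve → obtain_consent) and O(¬open_valve → obtain_consent); every ideal world satisfies open_valve or ¬open_valve, so in either case obtain_consent holds — hence O(obtain_consent).
Premise 8, O(withhold_certificate → ¬obtain_consent), contraposes to O(obtain_consent → ¬withhold_certificate); with O(obtain_consent) we get O(¬withhold_certificate).
Premise 2 is O(¬summon_witness → withhold_certificate); contrapositively O(¬withhold_certificate → summon_witness). Since O(¬withhold_certificate) holds, K gives O(summon_witness).
Premise 4 is O(¬verify_schedule → ¬summon_witness); contrapositively O(summon_witness → verify_schedule). Since O(summon_witness) holds, K gives O(verify_schedule).
Applying K to premise 9 (O(verify_schedule → ping_server)) and O(verify_schedule) yields O(ping_server).
From O(ping_server) and premise 7, O(ping_server → take_oath), we obtain O(take_oath).
But premise 6 directly asserts O(¬take_oath).
We now have both O(take_oath) and O(¬take_oath) — take_oath is simultaneously obligatory and forbidden, violating the D-axiom.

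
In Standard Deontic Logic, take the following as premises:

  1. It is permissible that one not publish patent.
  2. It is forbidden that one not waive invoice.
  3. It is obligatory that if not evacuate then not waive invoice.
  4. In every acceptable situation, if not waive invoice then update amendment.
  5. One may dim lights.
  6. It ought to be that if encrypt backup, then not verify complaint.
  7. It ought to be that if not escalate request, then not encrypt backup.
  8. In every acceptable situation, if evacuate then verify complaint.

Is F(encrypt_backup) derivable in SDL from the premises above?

Yes

Premise 2, F(¬waive_invoice), is equivalent to O(waive_invoice).
Premise 3 is O(¬evacuate → ¬waive_invoice); contrapositively O(waive_invoice → evacuate). Since O(waive_invoice) holds, K gives O(evacuate).
Premise 8 is O(evacuate → verify_complaint); since O(evacuate), deontic closure gives O(verify_complaint).
Premise 6 is O(encrypt_backup → ¬verify_complaint); contrapositively O(verify_complaint → ¬encrypt_backup). Since O(verify_complaint) holds, K gives O(¬encrypt_backup).
Premises 1, 4, 5, 7 do not contribute to this derivation.
So O(¬encrypt_backup) holds, i.e. F(encrypt_backup). The claim follows.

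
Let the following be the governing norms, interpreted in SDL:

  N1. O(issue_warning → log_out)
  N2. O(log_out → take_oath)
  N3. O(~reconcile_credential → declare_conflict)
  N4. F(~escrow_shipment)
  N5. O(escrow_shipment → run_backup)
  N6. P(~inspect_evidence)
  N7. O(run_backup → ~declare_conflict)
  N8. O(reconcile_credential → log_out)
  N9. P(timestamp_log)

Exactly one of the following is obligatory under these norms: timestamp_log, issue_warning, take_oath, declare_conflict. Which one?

Premise 4, F(~escrow_shipment), is equivalent to O(escrow_shipment).
Applying K to premise 5 (O(escrow_shipment → run_backup)) and O(escrow_shipment) yields O(run_backup).
Premise 7 is O(run_backup → ~declare_conflict); since O(run_backup), deontic closure gives O(~declare_conflict).
Premise 3 is O(~reconcile_credential → declare_conflict); contrapositively O(~declare_conflict → reconcile_credential). Since O(~declare_conflict) holds, K gives O(reconcile_credential).
From O(reconcile_credential) and premise 8, O(reconcile_credential → log_out), we obtain O(log_out).
From O(log_out) and premise 2, O(log_out → take_oath), we obtain O(take_oath).
So O(take_oath) holds — take_oath is obligatory. None of the other listed options is made obligatory by any chain of premises.

take_oath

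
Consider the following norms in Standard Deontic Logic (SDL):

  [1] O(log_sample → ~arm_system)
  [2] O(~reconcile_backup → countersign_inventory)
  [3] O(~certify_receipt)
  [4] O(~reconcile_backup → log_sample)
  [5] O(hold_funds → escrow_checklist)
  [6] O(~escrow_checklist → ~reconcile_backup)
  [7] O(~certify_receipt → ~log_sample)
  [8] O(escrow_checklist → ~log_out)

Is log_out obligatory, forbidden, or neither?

Premise 3 states O(~certify_receipt) outright.
From O(~certify_receipt) and premise 7, O(~certify_receipt → ~log_sample), we obtain O(~log_sample).
Premise 4 is O(~reconcile_backup → log_sample); contrapositively O(~log_sample → reconcile_backup). Since O(~log_sample) holds, K gives O(reconcile_backup).
The contrapositive of premise 6 (O(~escrow_checklist → ~reconcile_backup)) is O(reconcile_backup → escrow_checklist), and O(reconcile_backup) is already established, so O(escrow_checklist).
With premise 8, O(escrow_checklist → ~log_out), the K-axiom yields O(~log_out).
Premises 1, 2, 5 do not contribute to this derivation.
Thus O(~log_out), which is F(log_out): log_out is forbidden.

Forbidden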